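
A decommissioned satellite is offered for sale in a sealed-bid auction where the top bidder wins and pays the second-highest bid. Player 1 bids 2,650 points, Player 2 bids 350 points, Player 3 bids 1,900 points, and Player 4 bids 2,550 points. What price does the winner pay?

Ordered from highest: Player 1 2,650 points > Player 4 2,550 points > Player 3 1,900 points > Player 2 350 points.
Player 1 is the highest bidder, so Player 1 wins.
Under the second-price rule, the price is the second-highest bid: 2,550 points.

The winner pays 2,550 points.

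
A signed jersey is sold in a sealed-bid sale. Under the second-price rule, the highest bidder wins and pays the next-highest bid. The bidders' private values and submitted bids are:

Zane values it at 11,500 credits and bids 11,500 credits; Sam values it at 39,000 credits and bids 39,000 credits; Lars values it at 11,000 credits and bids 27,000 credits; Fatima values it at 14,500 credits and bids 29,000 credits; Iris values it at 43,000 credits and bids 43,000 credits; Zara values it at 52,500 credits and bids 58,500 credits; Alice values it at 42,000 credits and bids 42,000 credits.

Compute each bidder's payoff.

Bids in descending order: Zara 58,500 credits, then Iris 43,000 credits, then Alice 42,000 credits, then Sam 39,000 credits, then Fatima 29,000 credits, then Lars 27,000 credits, then Zane 11,500 credits.
Zara has the top bid and wins; the price is the second-highest bid, 43,000 credits.
Zara's payoff = 52,500 credits − 43,000 credits = 9,500 credits. All other bidders lose, so their payoff is 0.

Zane 0 credits, Sam 0 credits, Lars 0 credits, Fatima 0 credits, Iris 0 credits, Zara 9,500 credits, Alice 0 credits.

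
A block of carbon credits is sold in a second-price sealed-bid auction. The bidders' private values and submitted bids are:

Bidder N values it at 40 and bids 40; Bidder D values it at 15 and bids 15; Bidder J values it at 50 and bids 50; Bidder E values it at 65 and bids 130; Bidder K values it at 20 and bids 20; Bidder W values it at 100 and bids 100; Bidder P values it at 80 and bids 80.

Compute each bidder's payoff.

Ranking the bids: Bidder E 130 > Bidder W 100 > Bidder P 80 > Bidder J 50 > Bidder N 40 > Bidder K 20 > Bidder D 15.
Bidder E has the top bid and wins; the price is the second-highest bid, 100.
Bidder E's payoff = 65 − 100 = -35. All other bidders lose, so their payoff is 0.

Payoffs: Bidder N 0, Bidder D 0, Bidder J 0, Bidder E -35, Bidder K 0, Bidder W 0, Bidder P 0.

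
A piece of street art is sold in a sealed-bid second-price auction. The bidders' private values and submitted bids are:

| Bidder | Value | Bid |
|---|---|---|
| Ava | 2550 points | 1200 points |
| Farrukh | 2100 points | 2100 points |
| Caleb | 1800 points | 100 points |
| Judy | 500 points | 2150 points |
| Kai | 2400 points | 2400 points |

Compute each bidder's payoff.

Bids in descending order: Kai 2400 points > Judy 2150 points > Farrukh 2100 points > Ava 1200 points > Caleb 100 points.
Kai has the top bid and wins; the price is the second-highest bid, 2150 points.
Kai's payoff = 2400 points − 2150 points = 250 points. All other bidders lose, so their payoff is 0.

Ava 0 points, Farrukh 0 points, Caleb 0 points, Judy 0 points, Kai 250 points.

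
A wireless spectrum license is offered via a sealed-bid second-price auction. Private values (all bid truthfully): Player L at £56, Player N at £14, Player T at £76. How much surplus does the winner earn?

Surplus = £20.

Bids in descending order: Player T £76, then Player L £56, then Player N £14.
Player T wins with the top bid and pays the second-highest, £56.
Surplus = £76 − £56 = £20.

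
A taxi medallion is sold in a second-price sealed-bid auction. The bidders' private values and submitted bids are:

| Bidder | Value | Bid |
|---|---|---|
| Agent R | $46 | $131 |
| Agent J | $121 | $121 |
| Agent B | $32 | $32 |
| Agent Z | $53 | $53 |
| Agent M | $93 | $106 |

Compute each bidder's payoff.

Payoffs: Agent R -$75, Agent J $0, Agent B $0, Agent Z $0, Agent M $0.

Bids in descending order: Agent R $131, then Agent J $121, then Agent M $106, then Agent Z $53, then Agent B $32.
Agent R has the top bid and wins; the price is the second-highest bid, $121.
Agent R's payoff = $46 − $121 = -$75. All other bidders lose, so their payoff is 0.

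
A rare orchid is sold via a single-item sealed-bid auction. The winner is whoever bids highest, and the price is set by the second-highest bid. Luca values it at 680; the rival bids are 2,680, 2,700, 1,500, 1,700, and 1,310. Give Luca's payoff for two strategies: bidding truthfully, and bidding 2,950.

The highest competing bid is 2,700.
Bidding truthfully at 680: the top bid is 2,700 (a rival), so Luca loses. Payoff = 0.
Bidding 2,950: Luca has the top bid, wins, and pays the second-highest bid 2,700. Payoff = 680 − 2,700 = -2,020.
This is the dominant-strategy logic: truthful bidding weakly beats any alternative.

Truthful: 0; alternative: -2,020.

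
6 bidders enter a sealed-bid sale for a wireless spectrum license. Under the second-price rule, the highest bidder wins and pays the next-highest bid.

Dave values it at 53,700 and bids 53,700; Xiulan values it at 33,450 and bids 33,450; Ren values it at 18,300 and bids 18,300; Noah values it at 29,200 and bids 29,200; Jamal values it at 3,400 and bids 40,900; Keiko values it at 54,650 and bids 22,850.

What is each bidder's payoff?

Payoffs: Dave 12,800, Xiulan 0, Ren 0, Noah 0, Jamal 0, Keiko 0.

Bids in descending order: Dave 53,700; Jamal 40,900; Xiulan 33,450; Noah 29,200; Keiko 22,850; Ren 18,300.
Dave has the top bid and wins; the price is the second-highest bid, 40,900.
Dave's payoff = 53,700 − 40,900 = 12,800. All other bidders lose, so their payoff is 0.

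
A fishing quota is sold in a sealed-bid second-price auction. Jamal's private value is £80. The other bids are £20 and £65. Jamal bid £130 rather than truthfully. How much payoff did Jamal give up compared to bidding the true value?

Payoff forgone: £0.

The highest competing bid is £65.
Bidding truthfully at £80: Jamal has the top bid, wins, and pays the second-highest bid £65. Payoff = £80 − £65 = £15.
Bidding £130: Jamal has the top bid, wins, and pays the second-highest bid £65. Payoff = £80 − £65 = £15.
Regret = truthful payoff − actual payoff = £15 − £15 = £0.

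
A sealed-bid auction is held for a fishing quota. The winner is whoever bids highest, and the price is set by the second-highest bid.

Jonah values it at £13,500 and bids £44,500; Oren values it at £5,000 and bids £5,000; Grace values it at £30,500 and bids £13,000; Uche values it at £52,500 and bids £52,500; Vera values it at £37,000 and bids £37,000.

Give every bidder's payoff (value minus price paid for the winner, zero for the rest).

Payoffs: Jonah £0, Oren £0, Grace £0, Uche £8,000, Vera £0.

Bids in descending order: Uche £52,500; Jonah £44,500; Vera £37,000; Grace £13,000; Oren £5,000.
Uche has the top bid and wins; the price is the second-highest bid, £44,500.
Uche's payoff = £52,500 − £44,500 = £8,000. All other bidders lose, so their payoff is 0.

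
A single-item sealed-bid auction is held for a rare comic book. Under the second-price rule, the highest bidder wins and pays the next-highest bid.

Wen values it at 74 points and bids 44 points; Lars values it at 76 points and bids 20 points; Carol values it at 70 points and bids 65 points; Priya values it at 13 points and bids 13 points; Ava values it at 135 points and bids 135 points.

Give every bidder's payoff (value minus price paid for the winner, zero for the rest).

Sorted high to low: Ava 135 points > Carol 65 points > Wen 44 points > Lars 20 points > Priya 13 points.
Ava has the top bid and wins; the price is the second-highest bid, 65 points.
Ava's payoff = 135 points − 65 points = 70 points. All other bidders lose, so their payoff is 0.

Payoffs: Wen 0 points, Lars 0 points, Carol 0 points, Priya 0 points, Ava 70 points.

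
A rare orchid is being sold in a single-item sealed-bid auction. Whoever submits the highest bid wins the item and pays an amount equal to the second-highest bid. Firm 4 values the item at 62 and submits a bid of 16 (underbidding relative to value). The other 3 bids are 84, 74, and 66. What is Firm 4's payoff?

0

Highest competing bid: 84.
Firm 4's bid 16 is not the highest, so Firm 4 loses, pays nothing, and earns zero payoff.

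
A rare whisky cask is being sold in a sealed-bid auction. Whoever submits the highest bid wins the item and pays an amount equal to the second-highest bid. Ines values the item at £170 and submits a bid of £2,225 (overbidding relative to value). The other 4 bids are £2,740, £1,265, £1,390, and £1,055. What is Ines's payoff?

Ines's payoff: £0.

Highest competing bid: £2,740.
Ines's bid £2,225 is not the highest, so Ines loses, pays nothing, and earns zero payoff.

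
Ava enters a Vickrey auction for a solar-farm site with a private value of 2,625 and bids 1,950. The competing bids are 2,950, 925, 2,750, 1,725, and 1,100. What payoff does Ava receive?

0

Highest competing bid: 2,950.
Ava's bid 1,950 is not the highest, so Ava loses, pays nothing, and earns zero payoff.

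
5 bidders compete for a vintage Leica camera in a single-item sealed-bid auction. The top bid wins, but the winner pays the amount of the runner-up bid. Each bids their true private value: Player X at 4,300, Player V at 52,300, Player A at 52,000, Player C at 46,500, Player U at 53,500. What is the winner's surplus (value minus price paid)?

Winner's surplus: 1,200.

Sorted high to low: Player U 53,500 > Player V 52,300 > Player A 52,000 > Player C 46,500 > Player X 4,300.
Player U wins with the top bid and pays the second-highest, 52,300.
Surplus = 53,500 − 52,300 = 1,200.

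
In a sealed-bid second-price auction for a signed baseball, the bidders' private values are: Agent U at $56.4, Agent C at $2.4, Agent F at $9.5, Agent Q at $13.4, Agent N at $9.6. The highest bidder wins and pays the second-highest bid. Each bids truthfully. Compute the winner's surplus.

Bids in descending order: Agent U $56.4 > Agent Q $13.4 > Agent N $9.6 > Agent F $9.5 > Agent C $2.4.
Agent U wins with the top bid and pays the second-highest, $13.4.
Surplus = $56.4 − $13.4 = $43.0.

Winner's surplus: $43.0.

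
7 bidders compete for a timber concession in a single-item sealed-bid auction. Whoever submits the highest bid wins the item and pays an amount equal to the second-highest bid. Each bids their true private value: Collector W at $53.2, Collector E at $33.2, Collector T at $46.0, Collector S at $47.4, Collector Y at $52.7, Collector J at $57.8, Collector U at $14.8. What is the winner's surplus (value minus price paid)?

Winner's surplus: $4.6.

Ordered from highest: Collector J $57.8, then Collector W $53.2, then Collector Y $52.7, then Collector S $47.4, then Collector T $46.0, then Collector E $33.2, then Collector U $14.8.
Collector J wins with the top bid and pays the second-highest, $53.2.
Surplus = $57.8 − $53.2 = $4.6.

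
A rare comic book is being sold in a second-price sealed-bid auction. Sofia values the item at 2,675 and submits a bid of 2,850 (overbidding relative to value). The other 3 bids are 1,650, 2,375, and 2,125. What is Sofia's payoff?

Highest competing bid: 2,375.
Sofia's bid 2,850 is the highest overall, so Sofia wins and pays the second-highest bid, 2,375.
Payoff = value − price = 2,675 − 2,375 = 300.

Payoff = 300.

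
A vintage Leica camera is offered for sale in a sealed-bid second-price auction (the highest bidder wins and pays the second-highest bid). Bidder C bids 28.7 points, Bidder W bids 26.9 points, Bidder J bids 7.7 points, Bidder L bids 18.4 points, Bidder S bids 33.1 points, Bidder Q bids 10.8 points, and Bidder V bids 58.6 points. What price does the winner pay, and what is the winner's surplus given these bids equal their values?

The winner pays 33.1 points for a surplus of 25.5 points.

Ordered from highest: Bidder V 58.6 points; Bidder S 33.1 points; Bidder C 28.7 points; Bidder W 26.9 points; Bidder L 18.4 points; Bidder Q 10.8 points; Bidder J 7.7 points.
Bidder V is the highest bidder, so Bidder V wins.
Under the second-price rule, the price is the second-highest bid: 33.1 points.
Surplus = 58.6 points − 33.1 points = 25.5 points.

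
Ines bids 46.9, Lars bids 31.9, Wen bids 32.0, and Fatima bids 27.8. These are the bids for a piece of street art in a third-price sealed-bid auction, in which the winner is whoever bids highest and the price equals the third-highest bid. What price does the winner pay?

Bids in descending order: Ines 46.9 > Wen 32.0 > Lars 31.9 > Fatima 27.8.
Ines is the highest bidder, so Ines wins.
Under the third-price rule, the price is the third-highest bid: 31.9.

The winner pays 31.9.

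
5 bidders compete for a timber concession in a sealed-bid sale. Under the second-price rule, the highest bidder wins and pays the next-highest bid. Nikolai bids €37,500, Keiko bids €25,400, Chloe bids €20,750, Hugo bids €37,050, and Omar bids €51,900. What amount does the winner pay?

Sorted high to low: Omar €51,900; Nikolai €37,500; Hugo €37,050; Keiko €25,400; Chloe €20,750.
Omar has the highest bid, so Omar wins.
The second-highest bid is €37,500, so that is what Omar pays.

Price paid: €37,500.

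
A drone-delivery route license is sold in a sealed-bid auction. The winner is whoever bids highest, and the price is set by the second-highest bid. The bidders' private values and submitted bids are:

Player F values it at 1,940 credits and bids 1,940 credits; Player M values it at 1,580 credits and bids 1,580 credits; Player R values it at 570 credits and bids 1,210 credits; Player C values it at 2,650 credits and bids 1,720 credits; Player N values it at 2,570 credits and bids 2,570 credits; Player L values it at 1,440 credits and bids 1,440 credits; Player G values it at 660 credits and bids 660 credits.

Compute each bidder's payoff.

Bids in descending order: Player N 2,570 credits; Player F 1,940 credits; Player C 1,720 credits; Player M 1,580 credits; Player L 1,440 credits; Player R 1,210 credits; Player G 660 credits.
Player N has the top bid and wins; the price is the second-highest bid, 1,940 credits.
Player N's payoff = 2,570 credits − 1,940 credits = 630 credits. All other bidders lose, so their payoff is 0.

Player F 0 credits, Player M 0 credits, Player R 0 credits, Player C 0 credits, Player N 630 credits, Player L 0 credits, Player G 0 credits.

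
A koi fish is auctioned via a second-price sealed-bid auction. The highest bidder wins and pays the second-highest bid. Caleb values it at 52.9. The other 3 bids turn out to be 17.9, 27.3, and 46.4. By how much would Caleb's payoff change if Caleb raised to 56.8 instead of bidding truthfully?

The highest competing bid is 46.4.
Bidding truthfully at 52.9: Caleb has the top bid, wins, and pays the second-highest bid 46.4. Payoff = 52.9 − 46.4 = 6.5.
Bidding 56.8: Caleb has the top bid, wins, and pays the second-highest bid 46.4. Payoff = 52.9 − 46.4 = 6.5.
Change = 6.5 − 6.5 = 0.0.
The bid only affects whether you win, not the price — here both bids land on the same side of the top rival bid, so the deviation is payoff-neutral.

Change in payoff: 0.0.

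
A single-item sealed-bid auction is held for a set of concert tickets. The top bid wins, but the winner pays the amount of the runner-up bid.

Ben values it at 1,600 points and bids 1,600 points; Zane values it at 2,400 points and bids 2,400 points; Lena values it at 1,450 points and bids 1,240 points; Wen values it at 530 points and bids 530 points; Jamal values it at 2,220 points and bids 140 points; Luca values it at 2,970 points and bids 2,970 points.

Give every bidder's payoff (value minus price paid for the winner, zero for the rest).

Sorted high to low: Luca 2,970 points, then Zane 2,400 points, then Ben 1,600 points, then Lena 1,240 points, then Wen 530 points, then Jamal 140 points.
Luca has the top bid and wins; the price is the second-highest bid, 2,400 points.
Luca's payoff = 2,970 points − 2,400 points = 570 points. All other bidders lose, so their payoff is 0.

Ben 0 points, Zane 0 points, Lena 0 points, Wen 0 points, Jamal 0 points, Luca 570 points.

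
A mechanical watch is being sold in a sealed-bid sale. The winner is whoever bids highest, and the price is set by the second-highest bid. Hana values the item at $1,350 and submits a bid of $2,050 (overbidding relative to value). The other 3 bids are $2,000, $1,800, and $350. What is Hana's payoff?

Hana's payoff: -$650.

Highest competing bid: $2,000.
Hana's bid $2,050 is the highest overall, so Hana wins and pays the second-highest bid, $2,000.
Payoff = value − price = $1,350 − $2,000 = -$650.
Overbidding won the item at a price above value — truthful bidding would have avoided this loss.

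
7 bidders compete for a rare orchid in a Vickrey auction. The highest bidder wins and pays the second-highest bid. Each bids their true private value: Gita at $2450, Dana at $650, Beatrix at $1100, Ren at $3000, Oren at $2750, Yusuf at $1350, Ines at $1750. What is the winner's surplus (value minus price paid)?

$250

Sorted high to low: Ren $3000, then Oren $2750, then Gita $2450, then Ines $1750, then Yusuf $1350, then Beatrix $1100, then Dana $650.
Ren wins with the top bid and pays the second-highest, $2750.
Surplus = $3000 − $2750 = $250.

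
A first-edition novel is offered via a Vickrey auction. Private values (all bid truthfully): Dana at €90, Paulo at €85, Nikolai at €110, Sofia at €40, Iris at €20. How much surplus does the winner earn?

Winner's surplus: €20.

Bids in descending order: Nikolai €110, then Dana €90, then Paulo €85, then Sofia €40, then Iris €20.
Nikolai wins with the top bid and pays the second-highest, €90.
Surplus = €110 − €90 = €20.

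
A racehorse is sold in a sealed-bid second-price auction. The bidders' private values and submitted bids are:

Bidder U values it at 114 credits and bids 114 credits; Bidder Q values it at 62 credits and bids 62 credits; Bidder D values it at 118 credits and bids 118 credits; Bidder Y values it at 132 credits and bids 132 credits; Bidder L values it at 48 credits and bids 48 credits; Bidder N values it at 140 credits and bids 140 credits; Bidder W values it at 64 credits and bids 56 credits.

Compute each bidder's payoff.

Ranking the bids: Bidder N 140 credits > Bidder Y 132 credits > Bidder D 118 credits > Bidder U 114 credits > Bidder Q 62 credits > Bidder W 56 credits > Bidder L 48 credits.
Bidder N has the top bid and wins; the price is the second-highest bid, 132 credits.
Bidder N's payoff = 140 credits − 132 credits = 8 credits. All other bidders lose, so their payoff is 0.

Bidder U 0 credits, Bidder Q 0 credits, Bidder D 0 credits, Bidder Y 0 credits, Bidder L 0 credits, Bidder N 8 credits, Bidder W 0 credits.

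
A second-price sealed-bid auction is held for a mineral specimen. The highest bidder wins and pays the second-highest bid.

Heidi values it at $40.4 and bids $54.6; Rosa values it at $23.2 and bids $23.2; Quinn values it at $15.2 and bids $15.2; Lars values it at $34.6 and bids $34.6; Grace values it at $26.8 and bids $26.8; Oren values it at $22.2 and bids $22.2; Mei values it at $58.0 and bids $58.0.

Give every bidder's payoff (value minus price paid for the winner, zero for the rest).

Payoffs: Heidi $0.0, Rosa $0.0, Quinn $0.0, Lars $0.0, Grace $0.0, Oren $0.0, Mei $3.4.

Bids in descending order: Mei $58.0; Heidi $54.6; Lars $34.6; Grace $26.8; Rosa $23.2; Oren $22.2; Quinn $15.2.
Mei has the top bid and wins; the price is the second-highest bid, $54.6.
Mei's payoff = $58.0 − $54.6 = $3.4. All other bidders lose, so their payoff is 0.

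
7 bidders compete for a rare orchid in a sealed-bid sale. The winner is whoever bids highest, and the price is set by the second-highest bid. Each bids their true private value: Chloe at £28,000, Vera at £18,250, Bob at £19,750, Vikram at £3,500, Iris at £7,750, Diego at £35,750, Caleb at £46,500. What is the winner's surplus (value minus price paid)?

£10,750

Bids in descending order: Caleb £46,500, then Diego £35,750, then Chloe £28,000, then Bob £19,750, then Vera £18,250, then Iris £7,750, then Vikram £3,500.
Caleb wins with the top bid and pays the second-highest, £35,750.
Surplus = £46,500 − £35,750 = £10,750.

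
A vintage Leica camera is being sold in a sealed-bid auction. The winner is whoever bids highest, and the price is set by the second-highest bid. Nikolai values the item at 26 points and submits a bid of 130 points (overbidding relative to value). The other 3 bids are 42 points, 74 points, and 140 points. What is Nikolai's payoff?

Highest competing bid: 140 points.
Nikolai's bid 130 points is not the highest, so Nikolai loses, pays nothing, and earns zero payoff.

Nikolai's payoff: 0 points.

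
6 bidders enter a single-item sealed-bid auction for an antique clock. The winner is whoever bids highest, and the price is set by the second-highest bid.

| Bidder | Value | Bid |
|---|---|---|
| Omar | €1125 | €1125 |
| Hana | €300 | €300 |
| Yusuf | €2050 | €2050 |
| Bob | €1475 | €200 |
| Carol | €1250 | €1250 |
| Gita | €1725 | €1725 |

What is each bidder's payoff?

Ranking the bids: Yusuf €2050; Gita €1725; Carol €1250; Omar €1125; Hana €300; Bob €200.
Yusuf has the top bid and wins; the price is the second-highest bid, €1725.
Yusuf's payoff = €2050 − €1725 = €325. All other bidders lose, so their payoff is 0.

Payoffs: Omar €0, Hana €0, Yusuf €325, Bob €0, Carol €0, Gita €0.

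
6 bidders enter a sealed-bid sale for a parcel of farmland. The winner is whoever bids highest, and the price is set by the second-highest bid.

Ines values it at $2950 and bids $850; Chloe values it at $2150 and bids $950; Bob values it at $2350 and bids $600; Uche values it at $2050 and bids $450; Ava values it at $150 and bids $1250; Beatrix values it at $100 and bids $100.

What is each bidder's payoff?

Ordered from highest: Ava $1250 > Chloe $950 > Ines $850 > Bob $600 > Uche $450 > Beatrix $100.
Ava has the top bid and wins; the price is the second-highest bid, $950.
Ava's payoff = $150 − $950 = -$800. All other bidders lose, so their payoff is 0.

Ines $0, Chloe $0, Bob $0, Uche $0, Ava -$800, Beatrix $0.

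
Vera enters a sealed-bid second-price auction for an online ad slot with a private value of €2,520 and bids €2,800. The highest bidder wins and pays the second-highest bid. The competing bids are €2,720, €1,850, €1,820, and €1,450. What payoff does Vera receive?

Highest competing bid: €2,720.
Vera's bid €2,800 is the highest overall, so Vera wins and pays the second-highest bid, €2,720.
Payoff = value − price = €2,520 − €2,720 = -€200.

Payoff = -€200.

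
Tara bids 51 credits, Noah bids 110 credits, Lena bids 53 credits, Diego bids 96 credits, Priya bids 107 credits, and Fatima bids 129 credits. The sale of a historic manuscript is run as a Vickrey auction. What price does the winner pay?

The winner pays 110 credits.

Sorted high to low: Fatima 129 credits > Noah 110 credits > Priya 107 credits > Diego 96 credits > Lena 53 credits > Tara 51 credits.
Fatima has the highest bid, so Fatima wins.
The second-highest bid is 110 credits, so that is what Fatima pays.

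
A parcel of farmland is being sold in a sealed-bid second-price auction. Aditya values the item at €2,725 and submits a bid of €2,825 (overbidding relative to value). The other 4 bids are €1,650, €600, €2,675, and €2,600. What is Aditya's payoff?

Highest competing bid: €2,675.
Aditya's bid €2,825 is the highest overall, so Aditya wins and pays the second-highest bid, €2,675.
Payoff = value − price = €2,725 − €2,675 = €50.

Aditya's payoff: €50.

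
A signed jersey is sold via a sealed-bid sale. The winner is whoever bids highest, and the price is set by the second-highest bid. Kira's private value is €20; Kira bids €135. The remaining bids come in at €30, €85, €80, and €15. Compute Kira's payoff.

Highest competing bid: €85.
Kira's bid €135 is the highest overall, so Kira wins and pays the second-highest bid, €85.
Payoff = value − price = €20 − €85 = -€65.

Payoff = -€65.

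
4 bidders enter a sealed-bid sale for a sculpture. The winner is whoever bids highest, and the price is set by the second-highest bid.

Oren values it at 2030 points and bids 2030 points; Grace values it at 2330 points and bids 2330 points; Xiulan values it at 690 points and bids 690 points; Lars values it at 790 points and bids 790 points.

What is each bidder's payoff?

Ordered from highest: Grace 2330 points; Oren 2030 points; Lars 790 points; Xiulan 690 points.
Grace has the top bid and wins; the price is the second-highest bid, 2030 points.
Grace's payoff = 2330 points − 2030 points = 300 points. All other bidders lose, so their payoff is 0.

Oren 0 points, Grace 300 points, Xiulan 0 points, Lars 0 points.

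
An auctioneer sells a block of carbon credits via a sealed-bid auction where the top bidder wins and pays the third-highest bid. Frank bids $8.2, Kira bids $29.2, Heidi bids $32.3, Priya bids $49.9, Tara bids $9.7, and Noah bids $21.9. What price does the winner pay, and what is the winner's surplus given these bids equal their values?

Ordered from highest: Priya $49.9, then Heidi $32.3, then Kira $29.2, then Noah $21.9, then Tara $9.7, then Frank $8.2.
Priya is the highest bidder, so Priya wins.
Under the third-price rule, the price is the third-highest bid: $29.2.
Surplus = $49.9 − $29.2 = $20.7.

The winner pays $29.2 for a surplus of $20.7.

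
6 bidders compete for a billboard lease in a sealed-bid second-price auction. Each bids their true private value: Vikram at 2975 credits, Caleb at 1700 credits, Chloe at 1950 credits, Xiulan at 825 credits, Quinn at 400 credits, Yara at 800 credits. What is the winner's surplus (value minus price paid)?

1025 credits

Ranking the bids: Vikram 2975 credits; Chloe 1950 credits; Caleb 1700 credits; Xiulan 825 credits; Yara 800 credits; Quinn 400 credits.
Vikram wins with the top bid and pays the second-highest, 1950 credits.
Surplus = 2975 credits − 1950 credits = 1025 credits.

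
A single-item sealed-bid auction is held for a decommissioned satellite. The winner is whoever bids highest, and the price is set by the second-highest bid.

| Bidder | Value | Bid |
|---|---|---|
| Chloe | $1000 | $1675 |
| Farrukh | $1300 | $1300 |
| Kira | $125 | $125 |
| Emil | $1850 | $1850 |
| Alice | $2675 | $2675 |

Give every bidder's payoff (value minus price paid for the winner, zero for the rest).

Bids in descending order: Alice $2675, then Emil $1850, then Chloe $1675, then Farrukh $1300, then Kira $125.
Alice has the top bid and wins; the price is the second-highest bid, $1850.
Alice's payoff = $2675 − $1850 = $825. All other bidders lose, so their payoff is 0.

Payoffs: Chloe $0, Farrukh $0, Kira $0, Emil $0, Alice $825.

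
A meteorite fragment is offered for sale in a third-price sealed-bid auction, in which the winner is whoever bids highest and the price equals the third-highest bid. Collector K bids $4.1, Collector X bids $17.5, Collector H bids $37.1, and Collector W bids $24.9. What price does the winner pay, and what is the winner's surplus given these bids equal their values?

The winner pays $17.5 for a surplus of $19.6.

Ranking the bids: Collector H $37.1, then Collector W $24.9, then Collector X $17.5, then Collector K $4.1.
Collector H is the highest bidder, so Collector H wins.
Under the third-price rule, the price is the third-highest bid: $17.5.
Surplus = $37.1 − $17.5 = $19.6.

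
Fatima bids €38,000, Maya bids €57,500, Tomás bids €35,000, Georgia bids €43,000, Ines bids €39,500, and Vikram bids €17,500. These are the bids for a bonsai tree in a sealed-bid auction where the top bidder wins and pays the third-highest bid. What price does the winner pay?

Sorted high to low: Maya €57,500, then Georgia €43,000, then Ines €39,500, then Fatima €38,000, then Tomás €35,000, then Vikram €17,500.
Maya is the highest bidder, so Maya wins.
Under the third-price rule, the price is the third-highest bid: €39,500.

The winner pays €39,500.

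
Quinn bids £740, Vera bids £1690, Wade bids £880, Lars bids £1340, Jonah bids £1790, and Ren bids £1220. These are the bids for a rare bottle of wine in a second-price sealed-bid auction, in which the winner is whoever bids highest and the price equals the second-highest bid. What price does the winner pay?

Bids in descending order: Jonah £1790; Vera £1690; Lars £1340; Ren £1220; Wade £880; Quinn £740.
Jonah is the highest bidder, so Jonah wins.
Under the second-price rule, the price is the second-highest bid: £1690.

The winner pays £1690.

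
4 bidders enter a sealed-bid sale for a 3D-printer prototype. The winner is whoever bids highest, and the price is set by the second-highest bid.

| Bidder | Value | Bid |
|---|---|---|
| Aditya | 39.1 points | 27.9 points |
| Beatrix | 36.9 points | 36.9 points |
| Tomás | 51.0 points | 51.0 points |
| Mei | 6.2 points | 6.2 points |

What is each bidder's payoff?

Bids in descending order: Tomás 51.0 points > Beatrix 36.9 points > Aditya 27.9 points > Mei 6.2 points.
Tomás has the top bid and wins; the price is the second-highest bid, 36.9 points.
Tomás's payoff = 51.0 points − 36.9 points = 14.1 points. All other bidders lose, so their payoff is 0.

Payoffs: Aditya 0.0 points, Beatrix 0.0 points, Tomás 14.1 points, Mei 0.0 points.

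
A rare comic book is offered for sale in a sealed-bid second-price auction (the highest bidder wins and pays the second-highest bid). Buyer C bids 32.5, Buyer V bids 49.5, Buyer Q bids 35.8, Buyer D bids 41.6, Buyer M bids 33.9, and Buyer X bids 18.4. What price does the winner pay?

Ranking the bids: Buyer V 49.5, then Buyer D 41.6, then Buyer Q 35.8, then Buyer M 33.9, then Buyer C 32.5, then Buyer X 18.4.
Buyer V is the highest bidder, so Buyer V wins.
Under the second-price rule, the price is the second-highest bid: 41.6.

41.6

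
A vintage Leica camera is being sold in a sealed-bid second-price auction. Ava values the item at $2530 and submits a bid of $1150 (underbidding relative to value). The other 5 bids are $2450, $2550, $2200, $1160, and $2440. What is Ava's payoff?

Payoff = $0.

Highest competing bid: $2550.
Ava's bid $1150 is not the highest, so Ava loses, pays nothing, and earns zero payoff.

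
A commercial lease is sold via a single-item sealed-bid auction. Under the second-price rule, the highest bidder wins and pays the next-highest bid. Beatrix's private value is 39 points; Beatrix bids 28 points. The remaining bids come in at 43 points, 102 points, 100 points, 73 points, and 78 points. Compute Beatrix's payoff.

0 points

Highest competing bid: 102 points.
Beatrix's bid 28 points is not the highest, so Beatrix loses, pays nothing, and earns zero payoff.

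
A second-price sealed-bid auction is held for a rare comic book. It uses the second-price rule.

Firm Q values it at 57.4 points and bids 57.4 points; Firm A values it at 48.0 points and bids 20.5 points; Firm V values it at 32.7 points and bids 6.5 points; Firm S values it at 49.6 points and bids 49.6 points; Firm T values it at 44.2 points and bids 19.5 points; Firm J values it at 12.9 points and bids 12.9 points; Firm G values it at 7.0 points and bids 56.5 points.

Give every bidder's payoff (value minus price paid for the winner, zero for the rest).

Ordered from highest: Firm Q 57.4 points; Firm G 56.5 points; Firm S 49.6 points; Firm A 20.5 points; Firm T 19.5 points; Firm J 12.9 points; Firm V 6.5 points.
Firm Q has the top bid and wins; the price is the second-highest bid, 56.5 points.
Firm Q's payoff = 57.4 points − 56.5 points = 0.9 points. All other bidders lose, so their payoff is 0.

Payoffs: Firm Q 0.9 points, Firm A 0.0 points, Firm V 0.0 points, Firm S 0.0 points, Firm T 0.0 points, Firm J 0.0 points, Firm G 0.0 points.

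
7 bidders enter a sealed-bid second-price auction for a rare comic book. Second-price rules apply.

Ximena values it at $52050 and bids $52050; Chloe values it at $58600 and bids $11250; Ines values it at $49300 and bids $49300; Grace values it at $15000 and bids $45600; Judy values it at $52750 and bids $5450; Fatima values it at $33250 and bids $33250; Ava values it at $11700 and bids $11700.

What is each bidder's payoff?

Bids in descending order: Ximena $52050, then Ines $49300, then Grace $45600, then Fatima $33250, then Ava $11700, then Chloe $11250, then Judy $5450.
Ximena has the top bid and wins; the price is the second-highest bid, $49300.
Ximena's payoff = $52050 − $49300 = $2750. All other bidders lose, so their payoff is 0.

Payoffs: Ximena $2750, Chloe $0, Ines $0, Grace $0, Judy $0, Fatima $0, Ava $0.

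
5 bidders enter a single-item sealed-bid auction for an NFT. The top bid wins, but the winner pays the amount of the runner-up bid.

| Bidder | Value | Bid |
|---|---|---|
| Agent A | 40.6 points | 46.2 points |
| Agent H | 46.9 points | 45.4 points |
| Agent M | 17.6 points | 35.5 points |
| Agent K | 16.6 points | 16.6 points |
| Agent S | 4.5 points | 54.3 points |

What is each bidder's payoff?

Sorted high to low: Agent S 54.3 points > Agent A 46.2 points > Agent H 45.4 points > Agent M 35.5 points > Agent K 16.6 points.
Agent S has the top bid and wins; the price is the second-highest bid, 46.2 points.
Agent S's payoff = 4.5 points − 46.2 points = -41.7 points. All other bidders lose, so their payoff is 0.

Agent A 0.0 points, Agent H 0.0 points, Agent M 0.0 points, Agent K 0.0 points, Agent S -41.7 points.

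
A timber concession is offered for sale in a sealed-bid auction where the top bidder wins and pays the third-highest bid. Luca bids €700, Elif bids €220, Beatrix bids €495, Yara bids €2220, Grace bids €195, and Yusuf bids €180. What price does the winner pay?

Price paid: €495.

Ranking the bids: Yara €2220, then Luca €700, then Beatrix €495, then Elif €220, then Grace €195, then Yusuf €180.
Yara is the highest bidder, so Yara wins.
Under the third-price rule, the price is the third-highest bid: €495.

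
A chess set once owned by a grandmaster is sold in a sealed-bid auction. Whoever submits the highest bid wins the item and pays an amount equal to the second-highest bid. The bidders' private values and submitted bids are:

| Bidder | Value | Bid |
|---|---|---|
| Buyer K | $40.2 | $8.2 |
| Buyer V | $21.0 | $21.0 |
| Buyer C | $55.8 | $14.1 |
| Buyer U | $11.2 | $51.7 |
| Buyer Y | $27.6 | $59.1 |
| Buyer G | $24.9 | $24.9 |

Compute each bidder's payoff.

Ranking the bids: Buyer Y $59.1 > Buyer U $51.7 > Buyer G $24.9 > Buyer V $21.0 > Buyer C $14.1 > Buyer K $8.2.
Buyer Y has the top bid and wins; the price is the second-highest bid, $51.7.
Buyer Y's payoff = $27.6 − $51.7 = -$24.1. All other bidders lose, so their payoff is 0.

Buyer K $0.0, Buyer V $0.0, Buyer C $0.0, Buyer U $0.0, Buyer Y -$24.1, Buyer G $0.0.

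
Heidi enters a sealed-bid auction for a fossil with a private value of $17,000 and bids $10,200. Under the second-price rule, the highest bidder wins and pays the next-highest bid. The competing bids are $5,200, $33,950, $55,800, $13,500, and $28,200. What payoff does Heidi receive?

Highest competing bid: $55,800.
Heidi's bid $10,200 is not the highest, so Heidi loses, pays nothing, and earns zero payoff.

$0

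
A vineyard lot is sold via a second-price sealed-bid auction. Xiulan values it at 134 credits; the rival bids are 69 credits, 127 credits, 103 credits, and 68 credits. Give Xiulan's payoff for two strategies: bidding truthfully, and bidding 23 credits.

The highest competing bid is 127 credits.
Bidding truthfully at 134 credits: Xiulan has the top bid, wins, and pays the second-highest bid 127 credits. Payoff = 134 credits − 127 credits = 7 credits.
Bidding 23 credits: the top bid is 127 credits (a rival), so Xiulan loses. Payoff = 0 credits.
Deviating from a truthful bid can only lose payoff in a second-price auction — never gain.

Truthful: 7 credits; alternative: 0 credits.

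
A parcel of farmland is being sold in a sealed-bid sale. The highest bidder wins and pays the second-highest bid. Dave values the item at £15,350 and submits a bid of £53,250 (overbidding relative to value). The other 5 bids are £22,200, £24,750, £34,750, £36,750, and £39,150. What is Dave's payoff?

Dave's payoff: -£23,800.

Highest competing bid: £39,150.
Dave's bid £53,250 is the highest overall, so Dave wins and pays the second-highest bid, £39,150.
Payoff = value − price = £15,350 − £39,150 = -£23,800.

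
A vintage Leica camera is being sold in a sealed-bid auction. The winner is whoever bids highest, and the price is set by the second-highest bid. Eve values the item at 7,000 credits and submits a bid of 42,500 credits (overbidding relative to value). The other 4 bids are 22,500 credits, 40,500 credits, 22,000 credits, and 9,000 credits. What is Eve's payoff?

Highest competing bid: 40,500 credits.
Eve's bid 42,500 credits is the highest overall, so Eve wins and pays the second-highest bid, 40,500 credits.
Payoff = value − price = 7,000 credits − 40,500 credits = -33,500 credits.

Payoff = -33,500 credits.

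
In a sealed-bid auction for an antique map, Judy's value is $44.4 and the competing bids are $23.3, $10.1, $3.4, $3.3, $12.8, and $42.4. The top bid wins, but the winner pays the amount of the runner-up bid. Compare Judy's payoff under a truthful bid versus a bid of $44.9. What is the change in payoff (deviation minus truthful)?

The highest competing bid is $42.4.
Bidding truthfully at $44.4: Judy has the top bid, wins, and pays the second-highest bid $42.4. Payoff = $44.4 − $42.4 = $2.0.
Bidding $44.9: Judy has the top bid, wins, and pays the second-highest bid $42.4. Payoff = $44.4 − $42.4 = $2.0.
Change = $2.0 − $2.0 = $0.0.

$0.0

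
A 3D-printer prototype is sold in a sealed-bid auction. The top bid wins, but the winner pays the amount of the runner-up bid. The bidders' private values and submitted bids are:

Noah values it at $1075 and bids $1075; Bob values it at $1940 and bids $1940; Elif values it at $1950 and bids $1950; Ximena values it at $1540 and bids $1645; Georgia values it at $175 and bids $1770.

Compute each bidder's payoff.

Bids in descending order: Elif $1950 > Bob $1940 > Georgia $1770 > Ximena $1645 > Noah $1075.
Elif has the top bid and wins; the price is the second-highest bid, $1940.
Elif's payoff = $1950 − $1940 = $10. All other bidders lose, so their payoff is 0.

Payoffs: Noah $0, Bob $0, Elif $10, Ximena $0, Georgia $0.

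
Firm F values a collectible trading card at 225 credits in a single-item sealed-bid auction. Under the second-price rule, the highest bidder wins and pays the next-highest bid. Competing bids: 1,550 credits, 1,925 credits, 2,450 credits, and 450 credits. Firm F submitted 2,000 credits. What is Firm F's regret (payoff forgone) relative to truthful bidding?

The highest competing bid is 2,450 credits.
Bidding truthfully at 225 credits: the top bid is 2,450 credits (a rival), so Firm F loses. Payoff = 0 credits.
Bidding 2,000 credits: the top bid is 2,450 credits (a rival), so Firm F loses. Payoff = 0 credits.
Regret = truthful payoff − actual payoff = 0 credits − 0 credits = 0 credits.

Payoff forgone: 0 credits.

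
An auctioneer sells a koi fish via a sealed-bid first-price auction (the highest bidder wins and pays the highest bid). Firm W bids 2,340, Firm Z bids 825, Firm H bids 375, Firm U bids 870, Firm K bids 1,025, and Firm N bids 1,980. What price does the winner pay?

Sorted high to low: Firm W 2,340; Firm N 1,980; Firm K 1,025; Firm U 870; Firm Z 825; Firm H 375.
Firm W is the highest bidder, so Firm W wins.
Under the first-price rule, the price is the highest bid: 2,340.

2,340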